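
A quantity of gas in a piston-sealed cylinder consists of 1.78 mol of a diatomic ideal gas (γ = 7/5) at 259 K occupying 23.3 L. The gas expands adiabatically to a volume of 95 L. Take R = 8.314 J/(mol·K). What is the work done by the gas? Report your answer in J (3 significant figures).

Adiabatic: TV^(γ−1) = const with γ = 7/5.
T₂ = T₁ (V₁/V₂)^(γ−1) = 259 × (23.3/95)^0.4 = 259 × 0.57 = 147.6 K.
W_by = nCᵥ(T₁ − T₂) = (1.78)(20.79)(259 − 147.6) = 4121 J.

W ≈ 4120 J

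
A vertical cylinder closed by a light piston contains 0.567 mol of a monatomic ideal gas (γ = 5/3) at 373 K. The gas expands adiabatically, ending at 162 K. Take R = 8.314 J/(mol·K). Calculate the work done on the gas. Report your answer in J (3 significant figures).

W ≈ -1490 J

Adiabatic ⇒ Q = 0, so W_by = −ΔU = nCᵥ(T₁ − T₂).
Cᵥ = 3R/2 = 12.47 J/(mol·K).
W = (0.567)(12.47)(373 − 162) = 1492 J.
Work on gas = −W_by = -1492 J.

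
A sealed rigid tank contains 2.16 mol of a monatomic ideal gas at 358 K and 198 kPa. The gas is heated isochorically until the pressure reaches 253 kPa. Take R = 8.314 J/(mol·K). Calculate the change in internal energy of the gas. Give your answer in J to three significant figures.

ΔU ≈ 2680 J

Constant volume ⇒ W = 0, so Q = ΔU = nCᵥΔT with Cᵥ = 3R/2 = 12.47 J/(mol·K).
At constant V, T₂/T₁ = P₂/P₁ ⇒ ΔT = T₁(P₂/P₁ − 1) = 358·(253/198 − 1) = 99.44 K.
ΔU = (2.16)(12.47)(99.44) = 2679 J.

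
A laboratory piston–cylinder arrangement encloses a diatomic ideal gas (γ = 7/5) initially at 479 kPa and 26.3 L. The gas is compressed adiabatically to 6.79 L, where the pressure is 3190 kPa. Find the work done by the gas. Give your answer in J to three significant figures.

Adiabatic: W = (P₁V₁ − P₂V₂)/(γ − 1) with γ = 7/5.
P₁V₁ = 12598 J, P₂V₂ = 21660 J.
W = (12598 − 21660) / 0.4 = -22656 J.

W ≈ -22700 J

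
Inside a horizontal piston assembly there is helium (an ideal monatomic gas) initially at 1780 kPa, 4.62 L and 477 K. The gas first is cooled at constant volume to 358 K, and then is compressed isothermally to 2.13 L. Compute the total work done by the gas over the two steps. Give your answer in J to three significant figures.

W_total ≈ -4780 J

Step 1 (isochoric): W = 0 (constant volume).
After step 1: P = 1336 kPa (V unchanged).
Step 2 (isothermal): W = P₁V₁ ln(V₂/V₁) = (6172) ln(2.13/4.62) = -4779 J.
W_total = 0 − 4779 = -4779 J.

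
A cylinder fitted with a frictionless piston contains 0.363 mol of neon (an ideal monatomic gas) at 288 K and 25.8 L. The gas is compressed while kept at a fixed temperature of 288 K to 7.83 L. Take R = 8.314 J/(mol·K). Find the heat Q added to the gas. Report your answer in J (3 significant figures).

Q ≈ -1040 J

Isothermal ⇒ ΔU = 0, so Q = W = nRT ln(V₂/V₁).
Q = (0.363)(8.314)(288) ln(7.83/25.8) = 869.2 × -1.192 = -1036 J.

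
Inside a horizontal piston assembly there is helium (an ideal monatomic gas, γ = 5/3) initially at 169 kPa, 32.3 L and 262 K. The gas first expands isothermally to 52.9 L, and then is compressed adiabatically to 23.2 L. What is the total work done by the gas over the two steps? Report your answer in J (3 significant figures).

Step 1 (isothermal): W = P₁V₁ ln(V₂/V₁) = (5459) ln(52.9/32.3) = 2693 J.
After step 1: P = 103.2 kPa, V = 52.9 L, T = 262 K.
Step 2 (adiabatic): W = (P₁V₁ − P₂V₂)/(γ−1) = (5459 − 9457)/0.667 = -5997 J.
W_total = 2693 − 5997 = -3304 J.

W_total ≈ -3300 J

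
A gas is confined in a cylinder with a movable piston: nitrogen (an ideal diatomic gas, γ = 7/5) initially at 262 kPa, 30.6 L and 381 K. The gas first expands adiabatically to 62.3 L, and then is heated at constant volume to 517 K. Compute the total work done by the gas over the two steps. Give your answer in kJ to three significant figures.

W_total ≈ 4.96 kJ

Step 1 (adiabatic): W = (P₁V₁ − P₂V₂)/(γ−1) = (8017 − 6033)/0.4 = 4961 J.
Step 2 (isochoric): W = 0 (constant volume).
W_total = 4961 + 0 = 4961 J.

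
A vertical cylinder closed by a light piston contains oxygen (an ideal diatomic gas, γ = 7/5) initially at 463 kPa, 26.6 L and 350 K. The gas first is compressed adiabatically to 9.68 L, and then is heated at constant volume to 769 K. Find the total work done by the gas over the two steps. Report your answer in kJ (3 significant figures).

W_total ≈ -15.3 kJ

Step 1 (adiabatic): W = (P₁V₁ − P₂V₂)/(γ−1) = (12316 − 18453)/0.4 = -15343 J.
Step 2 (isochoric): W = 0 (constant volume).
W_total = -15343 + 0 = -15343 J.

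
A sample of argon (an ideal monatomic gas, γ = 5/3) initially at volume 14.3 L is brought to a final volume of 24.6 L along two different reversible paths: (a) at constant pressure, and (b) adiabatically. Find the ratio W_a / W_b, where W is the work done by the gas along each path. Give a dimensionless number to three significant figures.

Path (a) isobaric: W = P₁(V₂ − V₁) → W_a/(P₁V₁) = 0.7203.
Path (b) adiabatic: W = P₁V₁(1 − (V₁/V₂)^(γ−1))/(γ−1) → W_b/(P₁V₁) = 0.4552.
W_a / W_b = 0.7203 / 0.4552 = 1.582.

W_a / W_b ≈ 1.58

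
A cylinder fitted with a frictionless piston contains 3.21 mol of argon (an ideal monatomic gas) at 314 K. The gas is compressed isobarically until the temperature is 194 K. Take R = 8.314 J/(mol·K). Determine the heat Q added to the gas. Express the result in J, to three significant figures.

Isobaric: W = nRΔT = (3.21)(8.314)(-120) = -3203 J.
ΔU = nCᵥΔT with Cᵥ = 3R/2: ΔU = (3.21)(12.47)(-120) = -4804 J.
Q = ΔU + W = -4804 − 3203 = -8006 J.

Q ≈ -8010 J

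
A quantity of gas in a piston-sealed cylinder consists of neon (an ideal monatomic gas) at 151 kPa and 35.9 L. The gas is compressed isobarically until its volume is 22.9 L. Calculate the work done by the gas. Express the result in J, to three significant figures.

Isobaric: W = P ΔV.
W = (151 kPa)(22.9 − 35.9 L) = (151)(-13) = -1963 J.

W ≈ -1960 J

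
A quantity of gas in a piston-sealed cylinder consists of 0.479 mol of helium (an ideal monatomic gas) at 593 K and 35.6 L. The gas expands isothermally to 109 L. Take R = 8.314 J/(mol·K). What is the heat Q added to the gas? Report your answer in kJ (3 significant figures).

Isothermal ⇒ ΔU = 0, so Q = W = nRT ln(V₂/V₁).
Q = (0.479)(8.314)(593) ln(109/35.6) = 2362 × 1.119 = 2643 J.

Q ≈ 2.64 kJ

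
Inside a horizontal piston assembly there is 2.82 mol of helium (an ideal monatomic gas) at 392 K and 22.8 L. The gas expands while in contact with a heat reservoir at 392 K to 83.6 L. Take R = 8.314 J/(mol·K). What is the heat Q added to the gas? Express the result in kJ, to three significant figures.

Isothermal ⇒ ΔU = 0, so Q = W = nRT ln(V₂/V₁).
Q = (2.82)(8.314)(392) ln(83.6/22.8) = 9191 × 1.299 = 11941 J.

Q ≈ 11.9 kJ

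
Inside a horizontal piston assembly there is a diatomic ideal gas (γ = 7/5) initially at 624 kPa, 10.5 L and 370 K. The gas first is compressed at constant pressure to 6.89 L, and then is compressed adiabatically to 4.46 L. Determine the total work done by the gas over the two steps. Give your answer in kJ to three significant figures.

W_total ≈ -4.30 kJ

Step 1 (isobaric): W = PΔV = (624 kPa)(6.89 − 10.5 L) = -2253 J.
After step 1: P = 624 kPa, V = 6.89 L, T = 242.8 K.
Step 2 (adiabatic): W = (P₁V₁ − P₂V₂)/(γ−1) = (4299 − 5116)/0.4 = -2042 J.
W_total = -2253 − 2042 = -4295 J.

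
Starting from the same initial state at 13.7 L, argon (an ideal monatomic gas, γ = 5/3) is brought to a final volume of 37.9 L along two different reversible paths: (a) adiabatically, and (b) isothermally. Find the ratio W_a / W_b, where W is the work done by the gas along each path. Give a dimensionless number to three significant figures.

Path (a) adiabatic: W = P₁V₁(1 − (V₁/V₂)^(γ−1))/(γ−1) → W_a/(P₁V₁) = 0.7388.
Path (b) isothermal: W = P₁V₁ ln(V₂/V₁) → W_b/(P₁V₁) = 1.018.
W_a / W_b = 0.7388 / 1.018 = 0.7261.

W_a / W_b ≈ 0.726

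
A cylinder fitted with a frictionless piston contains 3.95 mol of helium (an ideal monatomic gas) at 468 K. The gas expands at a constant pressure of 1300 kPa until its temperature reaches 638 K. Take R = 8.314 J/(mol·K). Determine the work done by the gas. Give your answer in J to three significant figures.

W ≈ 5580 J

Isobaric: W = P ΔV = nR ΔT.
W = (3.95)(8.314)(638 − 468) = 5583 J.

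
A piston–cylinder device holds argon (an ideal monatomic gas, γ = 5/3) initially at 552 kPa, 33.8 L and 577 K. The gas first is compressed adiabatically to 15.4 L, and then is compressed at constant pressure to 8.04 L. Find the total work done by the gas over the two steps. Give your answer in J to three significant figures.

W_total ≈ -34300 J

Step 1 (adiabatic): W = (P₁V₁ − P₂V₂)/(γ−1) = (18658 − 31510)/0.667 = -19279 J.
After step 1: P = 2046 kPa, V = 15.4 L, T = 974.5 K.
Step 2 (isobaric): W = PΔV = (2046 kPa)(8.04 − 15.4 L) = -15059 J.
W_total = -19279 − 15059 = -34339 J.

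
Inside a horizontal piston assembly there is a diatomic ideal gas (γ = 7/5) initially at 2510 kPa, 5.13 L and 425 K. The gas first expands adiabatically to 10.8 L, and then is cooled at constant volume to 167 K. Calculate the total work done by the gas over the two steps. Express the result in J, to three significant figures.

Step 1 (adiabatic): W = (P₁V₁ − P₂V₂)/(γ−1) = (12876 − 9560)/0.4 = 8290 J.
Step 2 (isochoric): W = 0 (constant volume).
W_total = 8290 + 0 = 8290 J.

W_total ≈ 8290 J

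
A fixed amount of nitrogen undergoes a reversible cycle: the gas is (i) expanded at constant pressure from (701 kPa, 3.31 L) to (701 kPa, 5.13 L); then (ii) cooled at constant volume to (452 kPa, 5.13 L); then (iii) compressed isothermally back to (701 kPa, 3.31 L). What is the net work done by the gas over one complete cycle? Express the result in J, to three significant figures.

Leg (i): W = PΔV = (701)(5.13 − 3.31) = 1276 J.
Leg (ii): W = 0.
Leg (iii): W = PᵢVᵢ ln(V_f/Vᵢ) = (2319) ln(3.31/5.13) = -1016 J.
W_net = 1276 − 1016 = 259.8 J.

W_net ≈ 260 J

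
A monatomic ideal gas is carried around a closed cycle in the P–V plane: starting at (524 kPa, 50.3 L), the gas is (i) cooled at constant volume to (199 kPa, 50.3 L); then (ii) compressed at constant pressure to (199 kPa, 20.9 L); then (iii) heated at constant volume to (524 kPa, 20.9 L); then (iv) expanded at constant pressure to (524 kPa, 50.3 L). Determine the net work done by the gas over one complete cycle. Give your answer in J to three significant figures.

W_net ≈ 9560 J

Constant-volume legs do no work.
W(ii) = (199)(20.9 − 50.3) = -5851 J; W(iv) = (524)(50.3 − 20.9) = 15406 J.
W_net = -5851 + 15406 = 9555 J (the clockwise enclosed area).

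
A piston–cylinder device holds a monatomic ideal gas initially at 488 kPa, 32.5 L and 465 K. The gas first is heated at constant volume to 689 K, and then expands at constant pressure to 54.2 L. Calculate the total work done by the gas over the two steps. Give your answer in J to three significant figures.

Step 1 (isochoric): W = 0 (constant volume).
After step 1: P = 723.1 kPa (V unchanged).
Step 2 (isobaric): W = PΔV = (723.1 kPa)(54.2 − 32.5 L) = 15691 J.
W_total = 0 + 15691 = 15691 J.

W_total ≈ 15700 J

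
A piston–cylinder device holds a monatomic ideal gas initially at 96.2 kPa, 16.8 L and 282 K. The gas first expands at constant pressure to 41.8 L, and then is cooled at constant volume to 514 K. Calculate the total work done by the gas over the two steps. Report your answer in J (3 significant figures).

W_total ≈ 2400 J

Step 1 (isobaric): W = PΔV = (96.2 kPa)(41.8 − 16.8 L) = 2405 J.
Step 2 (isochoric): W = 0 (constant volume).
W_total = 2405 + 0 = 2405 J.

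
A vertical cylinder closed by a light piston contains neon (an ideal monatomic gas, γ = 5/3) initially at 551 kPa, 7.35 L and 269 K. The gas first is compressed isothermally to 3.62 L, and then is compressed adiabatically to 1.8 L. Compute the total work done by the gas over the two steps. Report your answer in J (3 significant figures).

Step 1 (isothermal): W = P₁V₁ ln(V₂/V₁) = (4050) ln(3.62/7.35) = -2868 J.
After step 1: P = 1119 kPa, V = 3.62 L, T = 269 K.
Step 2 (adiabatic): W = (P₁V₁ − P₂V₂)/(γ−1) = (4050 − 6453)/0.667 = -3604 J.
W_total = -2868 − 3604 = -6472 J.

W_total ≈ -6470 J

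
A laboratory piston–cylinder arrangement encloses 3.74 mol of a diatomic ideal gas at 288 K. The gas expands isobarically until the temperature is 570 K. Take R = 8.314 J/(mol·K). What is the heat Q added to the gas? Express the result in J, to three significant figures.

Isobaric: W = nRΔT = (3.74)(8.314)(282) = 8769 J.
ΔU = nCᵥΔT with Cᵥ = 5R/2: ΔU = (3.74)(20.79)(282) = 21922 J.
Q = ΔU + W = 21922 + 8769 = 30690 J.

Q ≈ 30700 J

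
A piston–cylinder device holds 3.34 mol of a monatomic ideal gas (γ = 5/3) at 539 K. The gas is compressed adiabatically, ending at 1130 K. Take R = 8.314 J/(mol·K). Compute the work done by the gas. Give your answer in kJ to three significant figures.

Adiabatic ⇒ Q = 0, so W_by = −ΔU = nCᵥ(T₁ − T₂).
Cᵥ = 3R/2 = 12.47 J/(mol·K).
W = (3.34)(12.47)(539 − 1130) = -24617 J.

W ≈ -24.6 kJ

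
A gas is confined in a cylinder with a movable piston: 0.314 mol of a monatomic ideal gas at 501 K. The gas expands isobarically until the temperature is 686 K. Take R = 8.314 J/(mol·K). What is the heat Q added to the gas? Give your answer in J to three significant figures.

Q ≈ 1210 J

Isobaric: W = nRΔT = (0.314)(8.314)(185) = 483 J.
ΔU = nCᵥΔT with Cᵥ = 3R/2: ΔU = (0.314)(12.47)(185) = 724.4 J.
Q = ΔU + W = 724.4 + 483 = 1207 J.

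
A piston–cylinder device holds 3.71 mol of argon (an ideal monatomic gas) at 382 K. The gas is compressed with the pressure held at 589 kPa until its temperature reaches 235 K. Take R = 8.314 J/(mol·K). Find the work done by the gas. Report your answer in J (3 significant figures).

W ≈ -4530 J

Isobaric: W = P ΔV = nR ΔT.
W = (3.71)(8.314)(235 − 382) = -4534 J.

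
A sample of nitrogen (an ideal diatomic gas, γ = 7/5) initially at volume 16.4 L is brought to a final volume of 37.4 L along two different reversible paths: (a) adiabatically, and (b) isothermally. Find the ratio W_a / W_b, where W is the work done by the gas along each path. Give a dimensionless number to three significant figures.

W_a / W_b ≈ 0.852

Path (a) adiabatic: W = P₁V₁(1 − (V₁/V₂)^(γ−1))/(γ−1) → W_a/(P₁V₁) = 0.7023.
Path (b) isothermal: W = P₁V₁ ln(V₂/V₁) → W_b/(P₁V₁) = 0.8244.
W_a / W_b = 0.7023 / 0.8244 = 0.8518.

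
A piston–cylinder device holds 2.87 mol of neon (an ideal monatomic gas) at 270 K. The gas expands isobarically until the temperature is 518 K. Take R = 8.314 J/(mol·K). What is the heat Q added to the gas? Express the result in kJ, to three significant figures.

Isobaric: W = nRΔT = (2.87)(8.314)(248) = 5918 J.
ΔU = nCᵥΔT with Cᵥ = 3R/2: ΔU = (2.87)(12.47)(248) = 8876 J.
Q = ΔU + W = 8876 + 5918 = 14794 J.

Q ≈ 14.8 kJ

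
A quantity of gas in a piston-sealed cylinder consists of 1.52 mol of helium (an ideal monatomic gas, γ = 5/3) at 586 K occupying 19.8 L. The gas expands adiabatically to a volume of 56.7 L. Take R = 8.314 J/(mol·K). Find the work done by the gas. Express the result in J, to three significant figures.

W ≈ 5600 J

Adiabatic: TV^(γ−1) = const with γ = 5/3.
T₂ = T₁ (V₁/V₂)^(γ−1) = 586 × (19.8/56.7)^0.667 = 586 × 0.4959 = 290.6 K.
W_by = nCᵥ(T₁ − T₂) = (1.52)(12.47)(586 − 290.6) = 5600 J.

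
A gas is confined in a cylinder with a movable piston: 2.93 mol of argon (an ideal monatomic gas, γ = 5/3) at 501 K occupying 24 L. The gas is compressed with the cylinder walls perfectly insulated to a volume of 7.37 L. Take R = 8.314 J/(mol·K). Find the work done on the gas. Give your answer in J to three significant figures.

W ≈ 21900 J

Adiabatic: TV^(γ−1) = const with γ = 5/3.
T₂ = T₁ (V₁/V₂)^(γ−1) = 501 × (24/7.37)^0.667 = 501 × 2.197 = 1101 K.
W_by = nCᵥ(T₁ − T₂) = (2.93)(12.47)(501 − 1101) = -21913 J.
Work on gas = −W_by = 21913 J.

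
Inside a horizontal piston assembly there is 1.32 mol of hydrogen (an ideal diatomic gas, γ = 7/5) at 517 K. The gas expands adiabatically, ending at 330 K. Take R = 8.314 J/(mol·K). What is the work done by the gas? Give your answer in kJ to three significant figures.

Adiabatic ⇒ Q = 0, so W_by = −ΔU = nCᵥ(T₁ − T₂).
Cᵥ = 5R/2 = 20.79 J/(mol·K).
W = (1.32)(20.79)(517 − 330) = 5131 J.

W ≈ 5.13 kJ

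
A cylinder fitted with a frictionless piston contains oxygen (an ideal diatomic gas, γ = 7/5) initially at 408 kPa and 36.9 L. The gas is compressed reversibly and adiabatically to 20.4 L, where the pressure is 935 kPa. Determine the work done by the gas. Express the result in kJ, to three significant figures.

Adiabatic: W = (P₁V₁ − P₂V₂)/(γ − 1) with γ = 7/5.
P₁V₁ = 15055 J, P₂V₂ = 19074 J.
W = (15055 − 19074) / 0.4 = -10047 J.

W ≈ -10.0 kJ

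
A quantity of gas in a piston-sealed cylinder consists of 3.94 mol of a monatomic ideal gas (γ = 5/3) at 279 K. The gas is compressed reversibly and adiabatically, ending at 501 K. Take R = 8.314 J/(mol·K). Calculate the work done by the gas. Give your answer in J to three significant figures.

W ≈ -10900 J

Adiabatic ⇒ Q = 0, so W_by = −ΔU = nCᵥ(T₁ − T₂).
Cᵥ = 3R/2 = 12.47 J/(mol·K).
W = (3.94)(12.47)(279 − 501) = -10908 J.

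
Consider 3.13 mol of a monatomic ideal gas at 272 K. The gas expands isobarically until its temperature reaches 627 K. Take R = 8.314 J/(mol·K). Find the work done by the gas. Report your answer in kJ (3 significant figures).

W ≈ 9.24 kJ

Isobaric: W = P ΔV = nR ΔT.
W = (3.13)(8.314)(627 − 272) = 9238 J.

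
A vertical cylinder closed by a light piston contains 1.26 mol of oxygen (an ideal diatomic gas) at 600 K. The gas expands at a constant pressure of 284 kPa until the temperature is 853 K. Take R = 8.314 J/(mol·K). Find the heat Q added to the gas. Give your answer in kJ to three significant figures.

Q ≈ 9.28 kJ

Isobaric: W = nRΔT = (1.26)(8.314)(253) = 2650 J.
ΔU = nCᵥΔT with Cᵥ = 5R/2: ΔU = (1.26)(20.79)(253) = 6626 J.
Q = ΔU + W = 6626 + 2650 = 9276 J.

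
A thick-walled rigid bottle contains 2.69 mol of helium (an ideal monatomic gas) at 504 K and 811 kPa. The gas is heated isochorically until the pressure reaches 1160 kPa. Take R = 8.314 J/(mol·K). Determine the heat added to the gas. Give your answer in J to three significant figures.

Constant volume ⇒ W = 0, so Q = ΔU = nCᵥΔT with Cᵥ = 3R/2 = 12.47 J/(mol·K).
At constant V, T₂/T₁ = P₂/P₁ ⇒ ΔT = T₁(P₂/P₁ − 1) = 504·(1160/811 − 1) = 216.9 K.
ΔU = (2.69)(12.47)(216.9) = 7276 J.

Q ≈ 7280 J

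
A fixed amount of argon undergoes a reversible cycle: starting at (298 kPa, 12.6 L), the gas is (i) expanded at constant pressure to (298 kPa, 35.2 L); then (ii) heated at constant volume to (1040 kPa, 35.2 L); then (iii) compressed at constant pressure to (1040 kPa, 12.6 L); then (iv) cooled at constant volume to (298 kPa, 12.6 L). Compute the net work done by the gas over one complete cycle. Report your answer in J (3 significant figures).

Constant-volume legs do no work.
W(i) = (298)(35.2 − 12.6) = 6735 J; W(iii) = (1040)(12.6 − 35.2) = -23504 J.
W_net = 6735 − 23504 = -16769 J (the counter-clockwise enclosed area).

W_net ≈ -16800 J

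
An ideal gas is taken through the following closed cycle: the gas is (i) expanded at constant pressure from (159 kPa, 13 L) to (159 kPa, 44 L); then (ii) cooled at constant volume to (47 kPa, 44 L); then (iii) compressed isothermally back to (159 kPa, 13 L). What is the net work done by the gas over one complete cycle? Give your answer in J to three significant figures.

W_net ≈ 2410 J

Leg (i): W = PΔV = (159)(44 − 13) = 4929 J.
Leg (ii): W = 0.
Leg (iii): W = PᵢVᵢ ln(V_f/Vᵢ) = (2068) ln(13/44) = -2521 J.
W_net = 4929 − 2521 = 2408 J.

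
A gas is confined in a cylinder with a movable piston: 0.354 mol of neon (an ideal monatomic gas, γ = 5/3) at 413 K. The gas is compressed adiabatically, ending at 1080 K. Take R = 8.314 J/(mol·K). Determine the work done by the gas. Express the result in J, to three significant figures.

Adiabatic ⇒ Q = 0, so W_by = −ΔU = nCᵥ(T₁ − T₂).
Cᵥ = 3R/2 = 12.47 J/(mol·K).
W = (0.354)(12.47)(413 − 1080) = -2945 J.

W ≈ -2940 J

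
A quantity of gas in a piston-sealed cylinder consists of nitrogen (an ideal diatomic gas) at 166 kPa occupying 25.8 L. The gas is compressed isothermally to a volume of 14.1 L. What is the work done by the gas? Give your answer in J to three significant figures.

W ≈ -2590 J

Isothermal: W = nRT ln(V₂/V₁) = P₁V₁ ln(V₂/V₁).
P₁V₁ = (166 kPa)(25.8 L) = 4283 J.
W = 4283 × ln(14.1/25.8) = 4283 × -0.6042
W_by_gas = -2588 J.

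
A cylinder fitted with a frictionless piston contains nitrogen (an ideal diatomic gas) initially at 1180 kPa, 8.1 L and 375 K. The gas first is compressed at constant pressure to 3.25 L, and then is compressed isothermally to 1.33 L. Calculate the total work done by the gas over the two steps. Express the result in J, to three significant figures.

Step 1 (isobaric): W = PΔV = (1180 kPa)(3.25 − 8.1 L) = -5723 J.
After step 1: P = 1180 kPa, V = 3.25 L, T = 150.5 K.
Step 2 (isothermal): W = P₁V₁ ln(V₂/V₁) = (3835) ln(1.33/3.25) = -3426 J.
W_total = -5723 − 3426 = -9149 J.

W_total ≈ -9150 J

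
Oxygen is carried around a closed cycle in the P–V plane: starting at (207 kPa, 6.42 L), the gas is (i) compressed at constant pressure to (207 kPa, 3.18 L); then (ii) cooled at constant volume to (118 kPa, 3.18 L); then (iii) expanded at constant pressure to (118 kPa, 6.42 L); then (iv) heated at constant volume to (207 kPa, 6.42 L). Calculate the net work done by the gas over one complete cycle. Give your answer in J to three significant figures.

W_net ≈ -288 J

Constant-volume legs do no work.
W(i) = (207)(3.18 − 6.42) = -670.7 J; W(iii) = (118)(6.42 − 3.18) = 382.3 J.
W_net = -670.7 + 382.3 = -288.4 J (the counter-clockwise enclosed area).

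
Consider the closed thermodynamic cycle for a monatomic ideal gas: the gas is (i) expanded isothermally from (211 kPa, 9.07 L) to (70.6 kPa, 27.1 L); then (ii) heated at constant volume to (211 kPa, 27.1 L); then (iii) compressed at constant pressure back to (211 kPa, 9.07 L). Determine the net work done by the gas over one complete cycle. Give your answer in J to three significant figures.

Leg (i): W = PᵢVᵢ ln(V_f/Vᵢ) = (1914) ln(27.1/9.07) = 2095 J.
Leg (ii): W = 0.
Leg (iii): W = PΔV = (211)(9.07 − 27.1) = -3804 J.
W_net = 2095 − 3804 = -1710 J.

W_net ≈ -1710 J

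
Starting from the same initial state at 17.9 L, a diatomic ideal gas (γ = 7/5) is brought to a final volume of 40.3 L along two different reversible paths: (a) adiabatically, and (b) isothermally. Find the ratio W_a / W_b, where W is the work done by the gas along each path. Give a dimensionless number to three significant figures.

W_a / W_b ≈ 0.854

Path (a) adiabatic: W = P₁V₁(1 − (V₁/V₂)^(γ−1))/(γ−1) → W_a/(P₁V₁) = 0.693.
Path (b) isothermal: W = P₁V₁ ln(V₂/V₁) → W_b/(P₁V₁) = 0.8116.
W_a / W_b = 0.693 / 0.8116 = 0.8539.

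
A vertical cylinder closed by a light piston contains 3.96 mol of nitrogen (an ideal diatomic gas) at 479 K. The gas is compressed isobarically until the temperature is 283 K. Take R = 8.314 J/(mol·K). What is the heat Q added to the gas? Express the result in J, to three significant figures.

Q ≈ -22600 J

Isobaric: W = nRΔT = (3.96)(8.314)(-196) = -6453 J.
ΔU = nCᵥΔT with Cᵥ = 5R/2: ΔU = (3.96)(20.79)(-196) = -16132 J.
Q = ΔU + W = -16132 − 6453 = -22585 J.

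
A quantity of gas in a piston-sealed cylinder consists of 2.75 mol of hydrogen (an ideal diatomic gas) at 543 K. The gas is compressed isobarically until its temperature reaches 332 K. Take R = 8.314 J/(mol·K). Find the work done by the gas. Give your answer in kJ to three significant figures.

W ≈ -4.82 kJ

Isobaric: W = P ΔV = nR ΔT.
W = (2.75)(8.314)(332 − 543) = -4824 J.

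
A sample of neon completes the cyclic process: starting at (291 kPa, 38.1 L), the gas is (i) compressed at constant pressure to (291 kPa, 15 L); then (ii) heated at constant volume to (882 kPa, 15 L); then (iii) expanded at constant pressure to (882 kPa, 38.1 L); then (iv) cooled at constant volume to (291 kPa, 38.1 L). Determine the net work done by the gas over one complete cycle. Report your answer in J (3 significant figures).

Constant-volume legs do no work.
W(i) = (291)(15 − 38.1) = -6722 J; W(iii) = (882)(38.1 − 15) = 20374 J.
W_net = -6722 + 20374 = 13652 J (the clockwise enclosed area).

W_net ≈ 13700 J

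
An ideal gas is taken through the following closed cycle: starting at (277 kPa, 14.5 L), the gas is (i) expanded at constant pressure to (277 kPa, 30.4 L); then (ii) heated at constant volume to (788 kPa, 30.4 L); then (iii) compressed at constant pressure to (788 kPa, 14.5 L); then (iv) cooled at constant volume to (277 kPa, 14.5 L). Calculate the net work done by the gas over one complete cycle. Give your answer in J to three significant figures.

W_net ≈ -8120 J

Constant-volume legs do no work.
W(i) = (277)(30.4 − 14.5) = 4404 J; W(iii) = (788)(14.5 − 30.4) = -12529 J.
W_net = 4404 − 12529 = -8125 J (the counter-clockwise enclosed area).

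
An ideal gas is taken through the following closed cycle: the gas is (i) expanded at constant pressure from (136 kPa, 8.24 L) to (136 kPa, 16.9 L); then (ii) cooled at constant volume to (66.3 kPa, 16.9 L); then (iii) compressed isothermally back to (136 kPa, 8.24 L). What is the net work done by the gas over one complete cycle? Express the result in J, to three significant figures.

W_net ≈ 373 J

Leg (i): W = PΔV = (136)(16.9 − 8.24) = 1178 J.
Leg (ii): W = 0.
Leg (iii): W = PᵢVᵢ ln(V_f/Vᵢ) = (1120) ln(8.24/16.9) = -804.8 J.
W_net = 1178 − 804.8 = 372.9 J.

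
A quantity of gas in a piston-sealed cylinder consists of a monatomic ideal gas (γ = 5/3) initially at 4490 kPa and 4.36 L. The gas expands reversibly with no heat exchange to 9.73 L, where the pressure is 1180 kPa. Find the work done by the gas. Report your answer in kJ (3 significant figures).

Adiabatic: W = (P₁V₁ − P₂V₂)/(γ − 1) with γ = 5/3.
P₁V₁ = 19576 J, P₂V₂ = 11481 J.
W = (19576 − 11481) / 0.6667 = 12143 J.

W ≈ 12.1 kJ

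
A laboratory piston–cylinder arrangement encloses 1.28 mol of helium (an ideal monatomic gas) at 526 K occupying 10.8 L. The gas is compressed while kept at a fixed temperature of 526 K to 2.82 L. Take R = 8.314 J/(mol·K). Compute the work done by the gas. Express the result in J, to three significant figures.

Isothermal: W = nRT ln(V₂/V₁).
W = (1.28)(8.314)(526) × ln(2.82/10.8)
  = 5598 × -1.343
W_by_gas = -7517 J.

W ≈ -7520 J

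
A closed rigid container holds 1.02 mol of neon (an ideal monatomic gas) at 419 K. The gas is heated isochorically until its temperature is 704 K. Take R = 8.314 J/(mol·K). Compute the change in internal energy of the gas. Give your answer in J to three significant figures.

ΔU ≈ 3630 J

Constant volume ⇒ W = 0, so Q = ΔU = nCᵥΔT with Cᵥ = 3R/2 = 12.47 J/(mol·K).
ΔU = (1.02)(12.47)(704 − 419) = 3625 J.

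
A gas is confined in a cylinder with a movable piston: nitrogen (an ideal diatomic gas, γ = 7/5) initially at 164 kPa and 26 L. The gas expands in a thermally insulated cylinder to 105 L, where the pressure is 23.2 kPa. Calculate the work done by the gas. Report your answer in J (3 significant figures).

W ≈ 4570 J

Adiabatic: W = (P₁V₁ − P₂V₂)/(γ − 1) with γ = 7/5.
P₁V₁ = 4264 J, P₂V₂ = 2436 J.
W = (4264 − 2436) / 0.4 = 4570 J.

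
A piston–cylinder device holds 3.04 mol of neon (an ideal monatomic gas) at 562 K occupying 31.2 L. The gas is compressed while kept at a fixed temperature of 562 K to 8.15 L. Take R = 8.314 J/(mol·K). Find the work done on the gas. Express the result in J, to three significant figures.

Isothermal: W = nRT ln(V₂/V₁).
W = (3.04)(8.314)(562) × ln(8.15/31.2)
  = 14204 × -1.342
W_by_gas = -19068 J; work on gas = −W_by = 19068 J.

W ≈ 19100 J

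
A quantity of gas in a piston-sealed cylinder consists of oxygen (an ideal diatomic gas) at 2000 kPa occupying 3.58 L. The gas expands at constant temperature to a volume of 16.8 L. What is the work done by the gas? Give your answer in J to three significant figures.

W ≈ 11100 J

Isothermal: W = nRT ln(V₂/V₁) = P₁V₁ ln(V₂/V₁).
P₁V₁ = (2000 kPa)(3.58 L) = 7160 J.
W = 7160 × ln(16.8/3.58) = 7160 × 1.546
W_by_gas = 11069 J.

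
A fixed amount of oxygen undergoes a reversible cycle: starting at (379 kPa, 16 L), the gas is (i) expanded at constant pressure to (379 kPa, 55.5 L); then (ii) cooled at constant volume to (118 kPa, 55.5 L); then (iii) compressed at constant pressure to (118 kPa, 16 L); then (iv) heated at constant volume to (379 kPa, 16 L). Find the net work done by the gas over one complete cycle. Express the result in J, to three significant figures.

Constant-volume legs do no work.
W(i) = (379)(55.5 − 16) = 14970 J; W(iii) = (118)(16 − 55.5) = -4661 J.
W_net = 14970 − 4661 = 10310 J (the clockwise enclosed area).

W_net ≈ 10300 J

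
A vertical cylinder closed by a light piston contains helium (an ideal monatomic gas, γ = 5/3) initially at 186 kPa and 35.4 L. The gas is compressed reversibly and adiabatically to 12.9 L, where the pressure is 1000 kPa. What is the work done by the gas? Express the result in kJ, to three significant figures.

W ≈ -9.47 kJ

Adiabatic: W = (P₁V₁ − P₂V₂)/(γ − 1) with γ = 5/3.
P₁V₁ = 6584 J, P₂V₂ = 12900 J.
W = (6584 − 12900) / 0.6667 = -9473 J.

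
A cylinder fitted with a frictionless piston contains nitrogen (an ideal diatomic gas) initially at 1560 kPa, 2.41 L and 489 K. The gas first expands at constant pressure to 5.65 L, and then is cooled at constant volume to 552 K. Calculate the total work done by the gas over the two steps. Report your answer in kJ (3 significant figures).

W_total ≈ 5.05 kJ

Step 1 (isobaric): W = PΔV = (1560 kPa)(5.65 − 2.41 L) = 5054 J.
Step 2 (isochoric): W = 0 (constant volume).
W_total = 5054 + 0 = 5054 J.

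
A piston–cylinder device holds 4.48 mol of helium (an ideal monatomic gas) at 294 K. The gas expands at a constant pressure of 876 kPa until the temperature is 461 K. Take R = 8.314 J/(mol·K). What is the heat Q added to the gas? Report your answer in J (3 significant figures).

Q ≈ 15600 J

Isobaric: W = nRΔT = (4.48)(8.314)(167) = 6220 J.
ΔU = nCᵥΔT with Cᵥ = 3R/2: ΔU = (4.48)(12.47)(167) = 9330 J.
Q = ΔU + W = 9330 + 6220 = 15551 J.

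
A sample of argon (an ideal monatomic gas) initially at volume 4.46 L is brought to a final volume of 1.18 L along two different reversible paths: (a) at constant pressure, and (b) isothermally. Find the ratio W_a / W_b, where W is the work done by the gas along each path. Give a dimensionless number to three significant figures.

Path (a) isobaric: W = P₁(V₂ − V₁) → W_a/(P₁V₁) = -0.7354.
Path (b) isothermal: W = P₁V₁ ln(V₂/V₁) → W_b/(P₁V₁) = -1.33.
W_a / W_b = -0.7354 / -1.33 = 0.5531.

W_a / W_b ≈ 0.553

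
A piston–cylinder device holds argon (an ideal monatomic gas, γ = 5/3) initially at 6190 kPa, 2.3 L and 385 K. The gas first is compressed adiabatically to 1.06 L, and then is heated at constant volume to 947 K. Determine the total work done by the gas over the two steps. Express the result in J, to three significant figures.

W_total ≈ -14400 J

Step 1 (adiabatic): W = (P₁V₁ − P₂V₂)/(γ−1) = (14237 − 23862)/0.667 = -14437 J.
Step 2 (isochoric): W = 0 (constant volume).
W_total = -14437 + 0 = -14437 J.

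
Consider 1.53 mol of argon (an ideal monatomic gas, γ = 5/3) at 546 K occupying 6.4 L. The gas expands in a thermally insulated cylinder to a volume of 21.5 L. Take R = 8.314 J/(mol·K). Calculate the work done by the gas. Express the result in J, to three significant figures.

W ≈ 5770 J

Adiabatic: TV^(γ−1) = const with γ = 5/3.
T₂ = T₁ (V₁/V₂)^(γ−1) = 546 × (6.4/21.5)^0.667 = 546 × 0.4458 = 243.4 K.
W_by = nCᵥ(T₁ − T₂) = (1.53)(12.47)(546 − 243.4) = 5773 J.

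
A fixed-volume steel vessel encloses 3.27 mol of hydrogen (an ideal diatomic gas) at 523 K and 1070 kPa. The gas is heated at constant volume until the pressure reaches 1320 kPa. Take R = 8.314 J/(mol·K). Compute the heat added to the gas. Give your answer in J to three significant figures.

Q ≈ 8310 J

Constant volume ⇒ W = 0, so Q = ΔU = nCᵥΔT with Cᵥ = 5R/2 = 20.79 J/(mol·K).
At constant V, T₂/T₁ = P₂/P₁ ⇒ ΔT = T₁(P₂/P₁ − 1) = 523·(1320/1070 − 1) = 122.2 K.
ΔU = (3.27)(20.79)(122.2) = 8305 J.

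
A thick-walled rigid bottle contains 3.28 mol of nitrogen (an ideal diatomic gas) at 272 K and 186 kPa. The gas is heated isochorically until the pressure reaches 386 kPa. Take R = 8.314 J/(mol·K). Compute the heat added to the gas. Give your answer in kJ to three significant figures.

Constant volume ⇒ W = 0, so Q = ΔU = nCᵥΔT with Cᵥ = 5R/2 = 20.79 J/(mol·K).
At constant V, T₂/T₁ = P₂/P₁ ⇒ ΔT = T₁(P₂/P₁ − 1) = 272·(386/186 − 1) = 292.5 K.
ΔU = (3.28)(20.79)(292.5) = 19939 J.

Q ≈ 19.9 kJ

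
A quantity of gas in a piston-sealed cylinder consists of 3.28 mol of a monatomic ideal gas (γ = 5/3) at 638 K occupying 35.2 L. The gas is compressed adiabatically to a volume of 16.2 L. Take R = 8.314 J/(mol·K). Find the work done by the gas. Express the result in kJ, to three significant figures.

Adiabatic: TV^(γ−1) = const with γ = 5/3.
T₂ = T₁ (V₁/V₂)^(γ−1) = 638 × (35.2/16.2)^0.667 = 638 × 1.678 = 1070 K.
W_by = nCᵥ(T₁ − T₂) = (3.28)(12.47)(638 − 1070) = -17683 J.

W ≈ -17.7 kJ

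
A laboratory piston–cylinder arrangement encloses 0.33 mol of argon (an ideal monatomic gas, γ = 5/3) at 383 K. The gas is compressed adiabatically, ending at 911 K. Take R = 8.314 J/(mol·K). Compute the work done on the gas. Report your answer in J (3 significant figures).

Adiabatic ⇒ Q = 0, so W_by = −ΔU = nCᵥ(T₁ − T₂).
Cᵥ = 3R/2 = 12.47 J/(mol·K).
W = (0.33)(12.47)(383 − 911) = -2173 J.
Work on gas = −W_by = 2173 J.

W ≈ 2170 J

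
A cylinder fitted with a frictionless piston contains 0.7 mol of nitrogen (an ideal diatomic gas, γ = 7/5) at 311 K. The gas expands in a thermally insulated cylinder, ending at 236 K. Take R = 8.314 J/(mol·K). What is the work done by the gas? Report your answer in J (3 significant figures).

Adiabatic ⇒ Q = 0, so W_by = −ΔU = nCᵥ(T₁ − T₂).
Cᵥ = 5R/2 = 20.79 J/(mol·K).
W = (0.7)(20.79)(311 − 236) = 1091 J.

W ≈ 1090 J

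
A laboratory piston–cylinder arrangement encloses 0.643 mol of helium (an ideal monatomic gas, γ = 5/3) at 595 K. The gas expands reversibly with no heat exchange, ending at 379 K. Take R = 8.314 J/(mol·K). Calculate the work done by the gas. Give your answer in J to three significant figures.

Adiabatic ⇒ Q = 0, so W_by = −ΔU = nCᵥ(T₁ − T₂).
Cᵥ = 3R/2 = 12.47 J/(mol·K).
W = (0.643)(12.47)(595 − 379) = 1732 J.

W ≈ 1730 J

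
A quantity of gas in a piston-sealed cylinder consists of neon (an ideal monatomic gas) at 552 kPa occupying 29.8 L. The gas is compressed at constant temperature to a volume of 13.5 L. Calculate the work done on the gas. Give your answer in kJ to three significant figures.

W ≈ 13.0 kJ

Isothermal: W = nRT ln(V₂/V₁) = P₁V₁ ln(V₂/V₁).
P₁V₁ = (552 kPa)(29.8 L) = 16450 J.
W = 16450 × ln(13.5/29.8) = 16450 × -0.7918
W_by_gas = -13025 J; work on gas = −W_by = 13025 J.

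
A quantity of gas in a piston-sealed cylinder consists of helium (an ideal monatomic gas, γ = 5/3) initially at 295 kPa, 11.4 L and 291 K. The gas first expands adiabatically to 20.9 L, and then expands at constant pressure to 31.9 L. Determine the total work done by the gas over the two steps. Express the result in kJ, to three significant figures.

Step 1 (adiabatic): W = (P₁V₁ − P₂V₂)/(γ−1) = (3363 − 2245)/0.667 = 1677 J.
After step 1: P = 107.4 kPa, V = 20.9 L, T = 194.3 K.
Step 2 (isobaric): W = PΔV = (107.4 kPa)(31.9 − 20.9 L) = 1182 J.
W_total = 1677 + 1182 = 2858 J.

W_total ≈ 2.86 kJ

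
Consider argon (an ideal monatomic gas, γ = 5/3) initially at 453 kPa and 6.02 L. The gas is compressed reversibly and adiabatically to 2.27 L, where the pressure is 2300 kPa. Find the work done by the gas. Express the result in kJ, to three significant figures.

W ≈ -3.74 kJ

Adiabatic: W = (P₁V₁ − P₂V₂)/(γ − 1) with γ = 5/3.
P₁V₁ = 2727 J, P₂V₂ = 5221 J.
W = (2727 − 5221) / 0.6667 = -3741 J.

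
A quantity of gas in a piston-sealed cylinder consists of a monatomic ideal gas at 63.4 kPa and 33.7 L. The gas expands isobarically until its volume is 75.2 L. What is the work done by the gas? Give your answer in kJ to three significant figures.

Isobaric: W = P ΔV.
W = (63.4 kPa)(75.2 − 33.7 L) = (63.4)(41.5) = 2631 J.

W ≈ 2.63 kJ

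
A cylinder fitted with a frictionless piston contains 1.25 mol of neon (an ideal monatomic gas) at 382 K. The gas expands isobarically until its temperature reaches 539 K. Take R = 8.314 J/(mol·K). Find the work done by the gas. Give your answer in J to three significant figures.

W ≈ 1630 J

Isobaric: W = P ΔV = nR ΔT.
W = (1.25)(8.314)(539 − 382) = 1632 J.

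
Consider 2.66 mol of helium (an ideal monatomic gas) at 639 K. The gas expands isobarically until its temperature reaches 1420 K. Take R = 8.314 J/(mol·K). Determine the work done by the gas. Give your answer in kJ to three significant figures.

Isobaric: W = P ΔV = nR ΔT.
W = (2.66)(8.314)(1420 − 639) = 17272 J.

W ≈ 17.3 kJ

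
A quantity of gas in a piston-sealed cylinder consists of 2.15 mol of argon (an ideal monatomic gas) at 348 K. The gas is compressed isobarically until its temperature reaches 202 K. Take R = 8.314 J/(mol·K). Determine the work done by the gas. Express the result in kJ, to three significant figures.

Isobaric: W = P ΔV = nR ΔT.
W = (2.15)(8.314)(202 − 348) = -2610 J.

W ≈ -2.61 kJ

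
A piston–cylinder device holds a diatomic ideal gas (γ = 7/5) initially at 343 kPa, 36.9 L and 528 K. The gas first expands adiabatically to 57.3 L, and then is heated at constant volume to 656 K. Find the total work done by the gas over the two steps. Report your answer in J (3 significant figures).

W_total ≈ 5110 J

Step 1 (adiabatic): W = (P₁V₁ − P₂V₂)/(γ−1) = (12657 − 10614)/0.4 = 5107 J.
Step 2 (isochoric): W = 0 (constant volume).
W_total = 5107 + 0 = 5107 J.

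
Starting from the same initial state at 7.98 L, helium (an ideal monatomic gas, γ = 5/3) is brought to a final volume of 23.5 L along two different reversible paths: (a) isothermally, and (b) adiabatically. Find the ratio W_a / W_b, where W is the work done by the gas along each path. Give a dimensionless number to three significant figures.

W_a / W_b ≈ 1.40

Path (a) isothermal: W = P₁V₁ ln(V₂/V₁) → W_a/(P₁V₁) = 1.08.
Path (b) adiabatic: W = P₁V₁(1 − (V₁/V₂)^(γ−1))/(γ−1) → W_b/(P₁V₁) = 0.7699.
W_a / W_b = 1.08 / 0.7699 = 1.403.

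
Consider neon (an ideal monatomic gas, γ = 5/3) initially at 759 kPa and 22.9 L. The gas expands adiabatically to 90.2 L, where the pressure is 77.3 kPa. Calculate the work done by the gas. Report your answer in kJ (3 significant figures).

Adiabatic: W = (P₁V₁ − P₂V₂)/(γ − 1) with γ = 5/3.
P₁V₁ = 17381 J, P₂V₂ = 6972 J.
W = (17381 − 6972) / 0.6667 = 15613 J.

W ≈ 15.6 kJ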